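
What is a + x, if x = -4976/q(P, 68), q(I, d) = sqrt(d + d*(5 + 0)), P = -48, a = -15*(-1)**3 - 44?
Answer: -29 - 1244*sqrt(102)/51 ≈ -275.35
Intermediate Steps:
a = -29 (a = -15*(-1) - 44 = 15 - 44 = -29)
q(I, d) = sqrt(6)*sqrt(d) (q(I, d) = sqrt(d + d*5) = sqrt(d + 5*d) = sqrt(6*d) = sqrt(6)*sqrt(d))
x = -1244*sqrt(102)/51 (x = -4976*sqrt(102)/204 = -1244*sqrt(102)/51 ≈ -246.35)
a + x = -29 - 1244*sqrt(102)/51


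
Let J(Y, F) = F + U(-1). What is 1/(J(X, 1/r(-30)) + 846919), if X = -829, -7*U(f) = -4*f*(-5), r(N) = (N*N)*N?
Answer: 189000/160068230993 ≈ 1.1807e-6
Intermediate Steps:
r(N) = N³ (r(N) = N²*N = N³)
U(f) = -20*f/7 (U(f) = -(-4*f)*(-5)/7 = -20*f/7)
J(Y, F) = 20/7 + F (J(Y, F) = F - 20/7*(-1) = F + 20/7 = 20/7 + F)
1/(J(X, 1/r(-30)) + 846919) = 1/((20/7 + 1/((-30)³)) + 846919) = 1/((20/7 + 1/(-27000)) + 846919) = 1/((20/7 - 1/27000) + 846919) = 1/(539993/189000 + 846919) = 1/(160068230993/189000) = 189000/160068230993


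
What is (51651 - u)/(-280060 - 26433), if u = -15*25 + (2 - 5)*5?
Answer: -4731/27863 ≈ -0.16980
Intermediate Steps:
u = -390 (u = -375 - 3*5 = -375 - 15 = -390)
(51651 - u)/(-280060 - 26433) = (51651 - 1*(-390))/(-280060 - 26433) = (51651 + 390)/(-306493) = 52041*(-1/306493) = -4731/27863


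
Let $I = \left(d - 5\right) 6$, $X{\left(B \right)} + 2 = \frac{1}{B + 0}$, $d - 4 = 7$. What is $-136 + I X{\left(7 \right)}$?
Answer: $- \frac{1420}{7} \approx -202.86$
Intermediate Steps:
$d = 11$ ($d = 4 + 7 = 11$)
$X{\left(B \right)} = -2 + \frac{1}{B}$ ($X{\left(B \right)} = -2 + \frac{1}{B + 0} = -2 + \frac{1}{B}$)
$I = 36$ ($I = \left(11 - 5\right) 6 = 6 \cdot 6 = 36$)
$-136 + I X{\left(7 \right)} = -136 + 36 \left(-2 + \frac{1}{7}\right) = -136 + 36 \left(- \frac{13}{7}\right) = -136 - \frac{468}{7} = - \frac{1420}{7}$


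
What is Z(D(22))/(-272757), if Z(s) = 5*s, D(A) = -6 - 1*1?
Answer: 35/272757 ≈ 0.00012832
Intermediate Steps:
D(A) = -7 (D(A) = -6 - 1 = -7)
Z(D(22))/(-272757) = (5*(-7))/(-272757) = -35*(-1/272757) = 35/272757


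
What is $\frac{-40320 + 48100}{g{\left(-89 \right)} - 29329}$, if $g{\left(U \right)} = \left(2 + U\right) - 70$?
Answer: $- \frac{3890}{14743} \approx -0.26385$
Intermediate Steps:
$g{\left(U \right)} = -68 + U$
$\frac{-40320 + 48100}{g{\left(-89 \right)} - 29329} = \frac{-40320 + 48100}{\left(-68 - 89\right) - 29329} = \frac{7780}{-157 - 29329} = \frac{7780}{-29486} = 7780 \left(- \frac{1}{29486}\right) = - \frac{3890}{14743}$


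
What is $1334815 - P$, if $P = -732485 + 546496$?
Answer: $1520804$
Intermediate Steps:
$P = -185989$
$1334815 - P = 1334815 - -185989 = 1334815 + 185989 = 1520804$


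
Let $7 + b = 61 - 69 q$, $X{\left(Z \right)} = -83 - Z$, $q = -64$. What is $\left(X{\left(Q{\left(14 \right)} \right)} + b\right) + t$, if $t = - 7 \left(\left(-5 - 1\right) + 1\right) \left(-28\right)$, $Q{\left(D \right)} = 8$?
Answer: $3399$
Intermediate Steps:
$t = -980$ ($t = - 7 \left(-6 + 1\right) \left(-28\right) = \left(-7\right) \left(-5\right) \left(-28\right) = 35 \left(-28\right) = -980$)
$b = 4470$ ($b = -7 + \left(61 - -4416\right) = -7 + \left(61 + 4416\right) = -7 + 4477 = 4470$)
$\left(X{\left(Q{\left(14 \right)} \right)} + b\right) + t = \left(\left(-83 - 8\right) + 4470\right) - 980 = \left(-91 + 4470\right) - 980 = 4379 - 980 = 3399$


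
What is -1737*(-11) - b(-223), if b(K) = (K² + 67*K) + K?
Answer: -15458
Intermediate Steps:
b(K) = K² + 68*K
-1737*(-11) - b(-223) = -1737*(-11) - (-223)*(68 - 223) = 19107 - (-223)*(-155) = 19107 - 1*34565 = 19107 - 34565 = -15458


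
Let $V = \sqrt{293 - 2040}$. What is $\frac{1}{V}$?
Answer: $- \frac{i \sqrt{1747}}{1747} \approx - 0.023925 i$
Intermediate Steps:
$V = i \sqrt{1747}$ ($V = \sqrt{-1747} = i \sqrt{1747} \approx 41.797 i$)
$\frac{1}{V} = \frac{1}{i \sqrt{1747}} = - \frac{i \sqrt{1747}}{1747}$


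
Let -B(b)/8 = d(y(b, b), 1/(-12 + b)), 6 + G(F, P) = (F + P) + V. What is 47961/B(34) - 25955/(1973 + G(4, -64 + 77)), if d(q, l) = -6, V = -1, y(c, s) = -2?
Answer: 31286941/31728 ≈ 986.10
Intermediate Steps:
G(F, P) = -7 + F + P (G(F, P) = -6 + ((F + P) - 1) = -6 + (-1 + F + P) = -7 + F + P)
B(b) = 48 (B(b) = -8*(-6) = 48)
47961/B(34) - 25955/(1973 + G(4, -64 + 77)) = 47961/48 - 25955/(1973 + (-7 + 4 + (-64 + 77))) = 47961*(1/48) - 25955/(1973 + (-7 + 4 + 13)) = 15987/16 - 25955/(1973 + 10) = 15987/16 - 25955/1983 = 31286941/31728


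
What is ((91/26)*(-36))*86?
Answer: -10836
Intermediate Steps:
((91/26)*(-36))*86 = ((91*(1/26))*(-36))*86 = ((7/2)*(-36))*86 = -126*86 = -10836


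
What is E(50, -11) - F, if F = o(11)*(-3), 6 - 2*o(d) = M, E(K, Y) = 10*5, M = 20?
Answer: 29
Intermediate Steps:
E(K, Y) = 50
o(d) = -7 (o(d) = 3 - ½*20 = 3 - 10 = -7)
F = 21 (F = -7*(-3) = 21)
E(50, -11) - F = 50 - 1*21 = 50 - 21 = 29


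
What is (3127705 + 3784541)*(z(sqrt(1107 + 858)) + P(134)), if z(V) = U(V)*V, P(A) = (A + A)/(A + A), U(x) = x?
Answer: 13589475636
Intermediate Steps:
P(A) = 1 (P(A) = (2*A)/((2*A)) = (2*A)*(1/(2*A)) = 1)
z(V) = V**2 (z(V) = V*V = V**2)
(3127705 + 3784541)*(z(sqrt(1107 + 858)) + P(134)) = (3127705 + 3784541)*((sqrt(1107 + 858))**2 + 1) = 6912246*((sqrt(1965))**2 + 1) = 6912246*(1965 + 1) = 6912246*1966 = 13589475636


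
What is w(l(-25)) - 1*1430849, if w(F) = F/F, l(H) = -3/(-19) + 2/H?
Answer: -1430848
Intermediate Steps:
l(H) = 3/19 + 2/H (l(H) = -3*(-1/19) + 2/H = 3/19 + 2/H)
w(F) = 1
w(l(-25)) - 1*1430849 = 1 - 1*1430849 = 1 - 1430849 = -1430848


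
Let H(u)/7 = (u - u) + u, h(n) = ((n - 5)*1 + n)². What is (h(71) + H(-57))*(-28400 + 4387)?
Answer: -441118810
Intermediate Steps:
h(n) = (-5 + 2*n)² (h(n) = ((-5 + n)*1 + n)² = ((-5 + n) + n)² = (-5 + 2*n)²)
H(u) = 7*u (H(u) = 7*((u - u) + u) = 7*(0 + u) = 7*u)
(h(71) + H(-57))*(-28400 + 4387) = ((-5 + 2*71)² + 7*(-57))*(-28400 + 4387) = ((-5 + 142)² - 399)*(-24013) = (137² - 399)*(-24013) = (18769 - 399)*(-24013) = 18370*(-24013) = -441118810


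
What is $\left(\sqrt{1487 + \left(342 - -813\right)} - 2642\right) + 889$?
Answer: $-1753 + \sqrt{2642} \approx -1701.6$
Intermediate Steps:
$\left(\sqrt{1487 + \left(342 - -813\right)} - 2642\right) + 889 = \left(\sqrt{1487 + \left(342 + 813\right)} - 2642\right) + 889 = \left(\sqrt{1487 + 1155} - 2642\right) + 889 = \left(\sqrt{2642} - 2642\right) + 889 = \left(-2642 + \sqrt{2642}\right) + 889 = -1753 + \sqrt{2642}$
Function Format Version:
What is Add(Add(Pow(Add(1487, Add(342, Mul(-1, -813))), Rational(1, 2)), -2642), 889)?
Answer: Add(-1753, Pow(2642, Rational(1, 2))) ≈ -1701.6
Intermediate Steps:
Add(Add(Pow(Add(1487, Add(342, Mul(-1, -813))), Rational(1, 2)), -2642), 889) = Add(Add(Pow(Add(1487, Add(342, 813)), Rational(1, 2)), -2642), 889) = Add(Add(Pow(Add(1487, 1155), Rational(1, 2)), -2642), 889) = Add(Add(Pow(2642, Rational(1, 2)), -2642), 889) = Add(Add(-2642, Pow(2642, Rational(1, 2))), 889) = Add(-1753, Pow(2642, Rational(1, 2)))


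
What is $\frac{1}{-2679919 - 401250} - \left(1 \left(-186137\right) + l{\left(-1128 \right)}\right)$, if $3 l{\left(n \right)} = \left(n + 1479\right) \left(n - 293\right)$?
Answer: $\frac{1085785468585}{3081169} \approx 3.5239 \cdot 10^{5}$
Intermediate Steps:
$l{\left(n \right)} = \frac{\left(-293 + n\right) \left(1479 + n\right)}{3}$ ($l{\left(n \right)} = \frac{\left(n + 1479\right) \left(n - 293\right)}{3} = \frac{\left(1479 + n\right) \left(-293 + n\right)}{3} = \frac{\left(-293 + n\right) \left(1479 + n\right)}{3}$)
$\frac{1}{-2679919 - 401250} - \left(1 \left(-186137\right) + l{\left(-1128 \right)}\right) = \frac{1}{-2679919 - 401250} - \left(1 \left(-186137\right) + \left(-144449 + \frac{\left(-1128\right)^{2}}{3} + \frac{1186}{3} \left(-1128\right)\right)\right) = \frac{1}{-3081169} - \left(-186137 - 166257\right) = - \frac{1}{3081169} - \left(-186137 - 166257\right) = - \frac{1}{3081169} - -352394 = - \frac{1}{3081169} + 352394 = \frac{1085785468585}{3081169}$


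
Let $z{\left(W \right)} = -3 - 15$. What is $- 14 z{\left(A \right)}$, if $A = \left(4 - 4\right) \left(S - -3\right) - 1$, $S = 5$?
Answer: $252$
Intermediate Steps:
$A = -1$ ($A = \left(4 - 4\right) \left(5 - -3\right) - 1 = \left(4 - 4\right) \left(5 + 3\right) - 1 = 0 \cdot 8 - 1 = 0 - 1 = -1$)
$z{\left(W \right)} = -18$ ($z{\left(W \right)} = -3 - 15 = -18$)
$- 14 z{\left(A \right)} = \left(-14\right) \left(-18\right) = 252$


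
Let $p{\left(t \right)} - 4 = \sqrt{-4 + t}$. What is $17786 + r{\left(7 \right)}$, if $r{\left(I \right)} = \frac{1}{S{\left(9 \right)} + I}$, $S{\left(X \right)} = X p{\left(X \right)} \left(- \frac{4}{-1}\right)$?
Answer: $\frac{290285457}{16321} - \frac{36 \sqrt{5}}{16321} \approx 17786.0$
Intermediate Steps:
$p{\left(t \right)} = 4 + \sqrt{-4 + t}$
$S{\left(X \right)} = 4 X \left(4 + \sqrt{-4 + X}\right)$ ($S{\left(X \right)} = X \left(4 + \sqrt{-4 + X}\right) \left(- \frac{4}{-1}\right) = X \left(4 + \sqrt{-4 + X}\right) \left(\left(-4\right) \left(-1\right)\right) = X \left(4 + \sqrt{-4 + X}\right) 4 = 4 X \left(4 + \sqrt{-4 + X}\right)$)
$r{\left(I \right)} = \frac{1}{144 + I + 36 \sqrt{5}}$ ($r{\left(I \right)} = \frac{1}{4 \cdot 9 \left(4 + \sqrt{-4 + 9}\right) + I} = \frac{1}{4 \cdot 9 \left(4 + \sqrt{5}\right) + I} = \frac{1}{\left(144 + 36 \sqrt{5}\right) + I} = \frac{1}{144 + I + 36 \sqrt{5}}$)
$17786 + r{\left(7 \right)} = 17786 + \frac{1}{144 + 7 + 36 \sqrt{5}} = 17786 + \frac{1}{151 + 36 \sqrt{5}}$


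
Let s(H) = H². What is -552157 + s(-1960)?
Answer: 3289443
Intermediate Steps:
-552157 + s(-1960) = -552157 + (-1960)² = -552157 + 3841600 = 3289443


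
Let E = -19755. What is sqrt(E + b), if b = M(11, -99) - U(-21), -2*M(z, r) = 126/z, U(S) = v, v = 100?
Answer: 2*I*sqrt(600787)/11 ≈ 140.93*I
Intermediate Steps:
U(S) = 100
M(z, r) = -63/z
b = -1163/11 (b = -63/11 - 1*100 = -63*1/11 - 100 = -63/11 - 100 = -1163/11 ≈ -105.73)
sqrt(E + b) = sqrt(-19755 - 1163/11) = sqrt(-218468/11) = 2*I*sqrt(600787)/11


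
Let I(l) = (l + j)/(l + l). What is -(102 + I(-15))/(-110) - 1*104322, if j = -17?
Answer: -86064877/825 ≈ -1.0432e+5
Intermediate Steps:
I(l) = (-17 + l)/(2*l) (I(l) = (l - 17)/(l + l) = (-17 + l)/((2*l)) = (-17 + l)*(1/(2*l)) = (-17 + l)/(2*l))
-(102 + I(-15))/(-110) - 1*104322 = -(102 + (½)*(-17 - 15)/(-15))/(-110) - 1*104322 = -(-1)*(102 + (½)*(-1/15)*(-32))/110 - 104322 = -(-1)*(102 + 16/15)/110 - 104322 = -(-1)*1546/(110*15) - 104322 = -1*(-773/825) - 104322 = 773/825 - 104322 = -86064877/825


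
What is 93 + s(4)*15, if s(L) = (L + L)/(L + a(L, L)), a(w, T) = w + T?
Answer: 103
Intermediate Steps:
a(w, T) = T + w
s(L) = ⅔ (s(L) = (L + L)/(L + (L + L)) = (2*L)/(L + 2*L) = (2*L)/((3*L)) = (2*L)*(1/(3*L)) = ⅔)
93 + s(4)*15 = 93 + (⅔)*15 = 93 + 10 = 103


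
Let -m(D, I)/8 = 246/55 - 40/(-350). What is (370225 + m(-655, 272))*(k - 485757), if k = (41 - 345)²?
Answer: -56059941492477/385 ≈ -1.4561e+11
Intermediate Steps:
m(D, I) = -14128/385 (m(D, I) = -8*(246/55 - 40/(-350)) = -8*(246*(1/55) - 40*(-1/350)) = -8*(246/55 + 4/35) = -8*1766/385 = -14128/385)
k = 92416 (k = (-304)² = 92416)
(370225 + m(-655, 272))*(k - 485757) = (370225 - 14128/385)*(92416 - 485757) = (142522497/385)*(-393341) = -56059941492477/385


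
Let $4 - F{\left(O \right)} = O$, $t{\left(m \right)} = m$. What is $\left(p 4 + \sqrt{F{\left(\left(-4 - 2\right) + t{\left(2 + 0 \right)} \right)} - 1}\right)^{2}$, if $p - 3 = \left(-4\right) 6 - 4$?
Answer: $\left(100 - \sqrt{7}\right)^{2} \approx 9477.8$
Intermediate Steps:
$F{\left(O \right)} = 4 - O$
$p = -25$ ($p = 3 - 28 = -25$)
$\left(p 4 + \sqrt{F{\left(\left(-4 - 2\right) + t{\left(2 + 0 \right)} \right)} - 1}\right)^{2} = \left(\left(-25\right) 4 + \sqrt{\left(4 - \left(\left(-4 - 2\right) + \left(2 + 0\right)\right)\right) - 1}\right)^{2} = \left(-100 + \sqrt{\left(4 - \left(-6 + 2\right)\right) - 1}\right)^{2} = \left(-100 + \sqrt{\left(4 - -4\right) - 1}\right)^{2} = \left(-100 + \sqrt{\left(4 + 4\right) - 1}\right)^{2} = \left(-100 + \sqrt{8 - 1}\right)^{2} = \left(-100 + \sqrt{7}\right)^{2}$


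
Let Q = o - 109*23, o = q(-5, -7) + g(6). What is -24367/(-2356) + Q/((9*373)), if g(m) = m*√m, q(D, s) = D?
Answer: 75881747/7909092 + 2*√6/1119 ≈ 9.5986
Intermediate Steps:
g(m) = m^(3/2)
o = -5 + 6*√6 (o = -5 + 6^(3/2) = -5 + 6*√6 ≈ 9.6969)
Q = -2512 + 6*√6 (Q = (-5 + 6*√6) - 109*23 = (-5 + 6*√6) - 2507 = -2512 + 6*√6 ≈ -2497.3)
-24367/(-2356) + Q/((9*373)) = -24367/(-2356) + (-2512 + 6*√6)/((9*373)) = -24367*(-1/2356) + (-2512 + 6*√6)/3357 = 24367/2356 + (-2512 + 6*√6)*(1/3357) = 24367/2356 + (-2512/3357 + 2*√6/1119) = 75881747/7909092 + 2*√6/1119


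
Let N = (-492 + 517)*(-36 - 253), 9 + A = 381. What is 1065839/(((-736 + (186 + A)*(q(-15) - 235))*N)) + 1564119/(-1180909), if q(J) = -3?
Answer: -1507844801485849/1139372297288500 ≈ -1.3234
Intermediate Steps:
A = 372 (A = -9 + 381 = 372)
N = -7225 (N = 25*(-289) = -7225)
1065839/(((-736 + (186 + A)*(q(-15) - 235))*N)) + 1564119/(-1180909) = 1065839/(((-736 + (186 + 372)*(-3 - 235))*(-7225))) + 1564119/(-1180909) = 1065839/(((-736 + 558*(-238))*(-7225))) + 1564119*(-1/1180909) = 1065839/(((-736 - 132804)*(-7225))) - 1564119/1180909 = 1065839/((-133540*(-7225))) - 1564119/1180909 = 1065839/964826500 - 1564119/1180909 = -1507844801485849/1139372297288500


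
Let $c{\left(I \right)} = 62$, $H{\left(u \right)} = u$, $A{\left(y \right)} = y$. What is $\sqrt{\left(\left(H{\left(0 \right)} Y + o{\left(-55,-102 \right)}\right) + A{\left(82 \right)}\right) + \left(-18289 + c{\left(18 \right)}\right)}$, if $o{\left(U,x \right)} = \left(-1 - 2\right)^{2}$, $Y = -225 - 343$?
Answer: $2 i \sqrt{4534} \approx 134.67 i$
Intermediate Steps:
$Y = -568$ ($Y = -225 - 343 = -568$)
$o{\left(U,x \right)} = 9$ ($o{\left(U,x \right)} = \left(-3\right)^{2} = 9$)
$\sqrt{\left(\left(H{\left(0 \right)} Y + o{\left(-55,-102 \right)}\right) + A{\left(82 \right)}\right) + \left(-18289 + c{\left(18 \right)}\right)} = \sqrt{\left(\left(0 \left(-568\right) + 9\right) + 82\right) + \left(-18289 + 62\right)} = \sqrt{\left(\left(0 + 9\right) + 82\right) - 18227} = \sqrt{\left(9 + 82\right) - 18227} = \sqrt{91 - 18227} = \sqrt{-18136} = 2 i \sqrt{4534}$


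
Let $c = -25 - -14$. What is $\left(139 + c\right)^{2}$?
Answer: $16384$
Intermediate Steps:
$c = -11$ ($c = -25 + 14 = -11$)
$\left(139 + c\right)^{2} = \left(139 - 11\right)^{2} = 128^{2} = 16384$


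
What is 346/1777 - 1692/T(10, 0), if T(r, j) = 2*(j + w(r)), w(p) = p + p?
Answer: -748211/17770 ≈ -42.105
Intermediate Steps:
w(p) = 2*p
T(r, j) = 2*j + 4*r (T(r, j) = 2*(j + 2*r) = 2*j + 4*r)
346/1777 - 1692/T(10, 0) = 346/1777 - 1692/(2*0 + 4*10) = 346*(1/1777) - 1692/(0 + 40) = 346/1777 - 1692/40 = 346/1777 - 1692*1/40 = 346/1777 - 423/10 = -748211/17770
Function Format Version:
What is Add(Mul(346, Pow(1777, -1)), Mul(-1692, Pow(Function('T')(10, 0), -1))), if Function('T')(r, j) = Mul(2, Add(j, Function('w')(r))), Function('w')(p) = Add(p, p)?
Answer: Rational(-748211, 17770) ≈ -42.105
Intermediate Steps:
Function('w')(p) = Mul(2, p)
Function('T')(r, j) = Add(Mul(2, j), Mul(4, r)) (Function('T')(r, j) = Mul(2, Add(j, Mul(2, r))) = Add(Mul(2, j), Mul(4, r)))
Add(Mul(346, Pow(1777, -1)), Mul(-1692, Pow(Function('T')(10, 0), -1))) = Add(Mul(346, Pow(1777, -1)), Mul(-1692, Pow(Add(Mul(2, 0), Mul(4, 10)), -1))) = Add(Mul(346, Rational(1, 1777)), Mul(-1692, Pow(Add(0, 40), -1))) = Add(Rational(346, 1777), Mul(-1692, Pow(40, -1))) = Add(Rational(346, 1777), Mul(-1692, Rational(1, 40))) = Add(Rational(346, 1777), Rational(-423, 10)) = Rational(-748211, 17770)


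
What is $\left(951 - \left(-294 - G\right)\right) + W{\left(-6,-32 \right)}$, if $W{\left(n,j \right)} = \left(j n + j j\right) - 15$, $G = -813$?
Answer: $1633$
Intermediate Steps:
$W{\left(n,j \right)} = -15 + j^{2} + j n$ ($W{\left(n,j \right)} = \left(j n + j^{2}\right) - 15 = \left(j^{2} + j n\right) - 15 = -15 + j^{2} + j n$)
$\left(951 - \left(-294 - G\right)\right) + W{\left(-6,-32 \right)} = \left(951 - \left(-294 - -813\right)\right) - \left(-177 - 1024\right) = \left(951 - \left(-294 + 813\right)\right) + \left(-15 + 1024 + 192\right) = \left(951 - 519\right) + 1201 = 432 + 1201 = 1633$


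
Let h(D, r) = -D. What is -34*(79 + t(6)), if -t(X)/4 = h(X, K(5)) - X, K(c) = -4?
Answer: -4318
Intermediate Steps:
t(X) = 8*X (t(X) = -4*(-X - X) = -(-8)*X = 8*X)
-34*(79 + t(6)) = -34*(79 + 8*6) = -34*(79 + 48) = -34*127 = -4318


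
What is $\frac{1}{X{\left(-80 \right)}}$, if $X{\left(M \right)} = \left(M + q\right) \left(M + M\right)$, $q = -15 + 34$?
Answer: $\frac{1}{9760} \approx 0.00010246$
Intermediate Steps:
$q = 19$
$X{\left(M \right)} = 2 M \left(19 + M\right)$ ($X{\left(M \right)} = \left(M + 19\right) \left(M + M\right) = \left(19 + M\right) 2 M = 2 M \left(19 + M\right)$)
$\frac{1}{X{\left(-80 \right)}} = \frac{1}{2 \left(-80\right) \left(19 - 80\right)} = \frac{1}{2 \left(-80\right) \left(-61\right)} = \frac{1}{9760}$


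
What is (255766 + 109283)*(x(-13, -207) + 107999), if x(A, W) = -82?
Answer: 39394992933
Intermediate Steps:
(255766 + 109283)*(x(-13, -207) + 107999) = (255766 + 109283)*(-82 + 107999) = 365049*107917 = 39394992933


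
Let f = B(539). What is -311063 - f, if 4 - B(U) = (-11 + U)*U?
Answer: -26475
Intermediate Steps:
B(U) = 4 - U*(-11 + U) (B(U) = 4 - (-11 + U)*U = 4 - U*(-11 + U))
f = -284588 (f = 4 - 1*539**2 + 11*539 = 4 - 1*290521 + 5929 = 4 - 290521 + 5929 = -284588)
-311063 - f = -311063 - 1*(-284588) = -311063 + 284588 = -26475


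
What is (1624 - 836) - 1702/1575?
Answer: 1239398/1575 ≈ 786.92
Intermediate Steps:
(1624 - 836) - 1702/1575 = 788 - 1702*1/1575 = 788 - 1702/1575 = 1239398/1575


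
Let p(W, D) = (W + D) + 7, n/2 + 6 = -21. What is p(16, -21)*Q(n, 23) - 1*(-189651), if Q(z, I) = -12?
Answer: 189627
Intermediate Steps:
n = -54 (n = -12 + 2*(-21) = -12 - 42 = -54)
p(W, D) = 7 + D + W (p(W, D) = (D + W) + 7 = 7 + D + W)
p(16, -21)*Q(n, 23) - 1*(-189651) = (7 - 21 + 16)*(-12) - 1*(-189651) = 2*(-12) + 189651 = -24 + 189651 = 189627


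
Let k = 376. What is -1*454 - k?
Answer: -830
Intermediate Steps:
-1*454 - k = -1*454 - 1*376 = -454 - 376 = -830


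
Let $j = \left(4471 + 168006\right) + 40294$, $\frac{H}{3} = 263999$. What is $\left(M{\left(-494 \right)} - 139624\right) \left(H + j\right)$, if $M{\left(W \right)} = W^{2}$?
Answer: $104909836416$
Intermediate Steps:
$H = 791997$ ($H = 3 \cdot 263999 = 791997$)
$j = 212771$ ($j = 172477 + 40294 = 212771$)
$\left(M{\left(-494 \right)} - 139624\right) \left(H + j\right) = \left(\left(-494\right)^{2} - 139624\right) \left(791997 + 212771\right) = \left(244036 - 139624\right) 1004768 = 104412 \cdot 1004768 = 104909836416$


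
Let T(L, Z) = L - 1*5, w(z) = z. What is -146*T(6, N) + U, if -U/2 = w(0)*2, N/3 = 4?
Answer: -146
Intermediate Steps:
N = 12 (N = 3*4 = 12)
U = 0 (U = -0*2 = -2*0 = 0)
T(L, Z) = -5 + L (T(L, Z) = L - 5 = -5 + L)
-146*T(6, N) + U = -146*(-5 + 6) + 0 = -146*1 + 0 = -146 + 0 = -146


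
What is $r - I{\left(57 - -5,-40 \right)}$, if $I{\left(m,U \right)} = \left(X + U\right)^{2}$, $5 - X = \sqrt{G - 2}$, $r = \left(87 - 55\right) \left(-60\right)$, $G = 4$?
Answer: $-3147 - 70 \sqrt{2} \approx -3246.0$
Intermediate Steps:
$r = -1920$ ($r = 32 \left(-60\right) = -1920$)
$X = 5 - \sqrt{2}$ ($X = 5 - \sqrt{4 - 2} = 5 - \sqrt{2} \approx 3.5858$)
$I{\left(m,U \right)} = \left(5 + U - \sqrt{2}\right)^{2}$ ($I{\left(m,U \right)} = \left(\left(5 - \sqrt{2}\right) + U\right)^{2} = \left(5 + U - \sqrt{2}\right)^{2}$)
$r - I{\left(57 - -5,-40 \right)} = -1920 - \left(5 - 40 - \sqrt{2}\right)^{2} = -1920 - \left(-35 - \sqrt{2}\right)^{2}$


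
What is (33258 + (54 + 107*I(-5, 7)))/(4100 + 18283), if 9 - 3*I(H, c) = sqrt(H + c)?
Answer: 3737/2487 - 107*sqrt(2)/67149 ≈ 1.5004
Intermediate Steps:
I(H, c) = 3 - sqrt(H + c)/3
(33258 + (54 + 107*I(-5, 7)))/(4100 + 18283) = (33258 + (54 + 107*(3 - sqrt(-5 + 7)/3)))/(4100 + 18283) = (33258 + (54 + 107*(3 - sqrt(2)/3)))/22383 = (33258 + (54 + (321 - 107*sqrt(2)/3)))*(1/22383) = (33258 + (375 - 107*sqrt(2)/3))*(1/22383) = (33633 - 107*sqrt(2)/3)*(1/22383) = 3737/2487 - 107*sqrt(2)/67149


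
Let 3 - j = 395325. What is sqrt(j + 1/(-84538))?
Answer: I*sqrt(2825237239313506)/84538 ≈ 628.75*I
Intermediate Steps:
j = -395322 (j = 3 - 1*395325 = 3 - 395325 = -395322)
sqrt(j + 1/(-84538)) = sqrt(-395322 + 1/(-84538)) = sqrt(-395322 - 1/84538) = sqrt(-33419731237/84538) = I*sqrt(2825237239313506)/84538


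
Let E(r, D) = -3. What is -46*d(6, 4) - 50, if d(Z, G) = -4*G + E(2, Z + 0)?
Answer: 824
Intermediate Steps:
d(Z, G) = -3 - 4*G (d(Z, G) = -4*G - 3 = -3 - 4*G)
-46*d(6, 4) - 50 = -46*(-3 - 4*4) - 50 = -46*(-3 - 16) - 50 = -46*(-19) - 50 = 874 - 50 = 824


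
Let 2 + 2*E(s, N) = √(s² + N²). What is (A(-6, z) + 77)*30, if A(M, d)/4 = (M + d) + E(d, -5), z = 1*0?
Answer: 1770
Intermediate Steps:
z = 0
E(s, N) = -1 + √(N² + s²)/2 (E(s, N) = -1 + √(s² + N²)/2 = -1 + √(N² + s²)/2)
A(M, d) = -4 + 2*√(25 + d²) + 4*M + 4*d (A(M, d) = 4*((M + d) + (-1 + √((-5)² + d²)/2)) = 4*((M + d) + (-1 + √(25 + d²)/2)) = 4*(-1 + M + d + √(25 + d²)/2) = -4 + 2*√(25 + d²) + 4*M + 4*d)
(A(-6, z) + 77)*30 = ((-4 + 2*√(25 + 0²) + 4*(-6) + 4*0) + 77)*30 = ((-4 + 2*√(25 + 0) - 24 + 0) + 77)*30 = ((-4 + 2*√25 - 24 + 0) + 77)*30 = ((-4 + 2*5 - 24 + 0) + 77)*30 = ((-4 + 10 - 24 + 0) + 77)*30 = (-18 + 77)*30 = 59*30 = 1770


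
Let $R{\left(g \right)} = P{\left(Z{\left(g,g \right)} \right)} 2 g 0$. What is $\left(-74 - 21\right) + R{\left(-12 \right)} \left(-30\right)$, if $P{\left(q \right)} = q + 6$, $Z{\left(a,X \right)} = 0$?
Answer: $-95$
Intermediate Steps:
$P{\left(q \right)} = 6 + q$
$R{\left(g \right)} = 0$ ($R{\left(g \right)} = \left(6 + 0\right) 2 g 0 = 6 \cdot 2 g 0 = 12 g 0 = 0$)
$\left(-74 - 21\right) + R{\left(-12 \right)} \left(-30\right) = \left(-74 - 21\right) + 0 \left(-30\right) = -95 + 0 = -95$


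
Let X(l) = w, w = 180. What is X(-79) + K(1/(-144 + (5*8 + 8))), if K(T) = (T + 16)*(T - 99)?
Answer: -12931295/9216 ≈ -1403.1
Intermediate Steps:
K(T) = (-99 + T)*(16 + T) (K(T) = (16 + T)*(-99 + T) = (-99 + T)*(16 + T))
X(l) = 180
X(-79) + K(1/(-144 + (5*8 + 8))) = 180 + (-1584 + (1/(-144 + (5*8 + 8)))**2 - 83/(-144 + (5*8 + 8))) = 180 + (-1584 + (1/(-144 + (40 + 8)))**2 - 83/(-144 + (40 + 8))) = 180 + (-1584 + (1/(-144 + 48))**2 - 83/(-144 + 48)) = 180 + (-1584 + (1/(-96))**2 - 83/(-96)) = 180 + (-1584 + (-1/96)**2 - 83*(-1/96)) = 180 + (-1584 + 1/9216 + 83/96) = 180 - 14590175/9216 = -12931295/9216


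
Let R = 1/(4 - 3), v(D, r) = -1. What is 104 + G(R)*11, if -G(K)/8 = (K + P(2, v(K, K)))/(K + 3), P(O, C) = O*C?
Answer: 126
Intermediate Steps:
P(O, C) = C*O
R = 1 (R = 1/1 = 1)
G(K) = -8*(-2 + K)/(3 + K) (G(K) = -8*(K - 1*2)/(K + 3) = -8*(K - 2)/(3 + K) = -8*(-2 + K)/(3 + K))
104 + G(R)*11 = 104 + (8*(2 - 1*1)/(3 + 1))*11 = 104 + (8*(2 - 1)/4)*11 = 104 + (8*(1/4)*1)*11 = 104 + 2*11 = 104 + 22 = 126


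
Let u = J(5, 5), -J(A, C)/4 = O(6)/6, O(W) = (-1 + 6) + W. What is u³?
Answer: -10648/27 ≈ -394.37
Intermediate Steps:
O(W) = 5 + W
J(A, C) = -22/3 (J(A, C) = -4*(5 + 6)/6 = -44/6 = -4*11/6 = -22/3)
u = -22/3 ≈ -7.3333
u³ = (-22/3)³ = -10648/27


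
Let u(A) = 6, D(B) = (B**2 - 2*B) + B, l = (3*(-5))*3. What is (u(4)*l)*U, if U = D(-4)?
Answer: -5400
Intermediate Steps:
l = -45 (l = -15*3 = -45)
D(B) = B**2 - B
U = 20 (U = -4*(-1 - 4) = -4*(-5) = 20)
(u(4)*l)*U = (6*(-45))*20 = -270*20 = -5400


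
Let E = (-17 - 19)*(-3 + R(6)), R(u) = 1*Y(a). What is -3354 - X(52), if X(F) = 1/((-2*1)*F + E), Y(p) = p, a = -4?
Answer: -496393/148 ≈ -3354.0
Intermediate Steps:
R(u) = -4 (R(u) = 1*(-4) = -4)
E = 252 (E = (-17 - 19)*(-3 - 4) = -36*(-7) = 252)
X(F) = 1/(252 - 2*F) (X(F) = 1/((-2*1)*F + 252) = 1/(-2*F + 252) = 1/(252 - 2*F))
-3354 - X(52) = -3354 - (-1)/(-252 + 2*52) = -3354 - (-1)/(-252 + 104) = -3354 - (-1)/(-148) = -3354 - (-1)*(-1)/148 = -3354 - 1*1/148 = -3354 - 1/148 = -496393/148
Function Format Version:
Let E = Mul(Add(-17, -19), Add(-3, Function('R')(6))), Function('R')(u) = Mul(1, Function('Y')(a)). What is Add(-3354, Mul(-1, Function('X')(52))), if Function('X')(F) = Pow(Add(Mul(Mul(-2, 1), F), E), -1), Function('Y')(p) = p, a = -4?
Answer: Rational(-496393, 148) ≈ -3354.0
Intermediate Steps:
Function('R')(u) = -4 (Function('R')(u) = Mul(1, -4) = -4)
E = 252 (E = Mul(Add(-17, -19), Add(-3, -4)) = Mul(-36, -7) = 252)
Function('X')(F) = Pow(Add(252, Mul(-2, F)), -1) (Function('X')(F) = Pow(Add(Mul(Mul(-2, 1), F), 252), -1) = Pow(Add(Mul(-2, F), 252), -1) = Pow(Add(252, Mul(-2, F)), -1))
Add(-3354, Mul(-1, Function('X')(52))) = Add(-3354, Mul(-1, Mul(-1, Pow(Add(-252, Mul(2, 52)), -1)))) = Add(-3354, Mul(-1, Mul(-1, Pow(Add(-252, 104), -1)))) = Add(-3354, Mul(-1, Mul(-1, Pow(-148, -1)))) = Add(-3354, Mul(-1, Mul(-1, Rational(-1, 148)))) = Add(-3354, Mul(-1, Rational(1, 148))) = Add(-3354, Rational(-1, 148)) = Rational(-496393, 148)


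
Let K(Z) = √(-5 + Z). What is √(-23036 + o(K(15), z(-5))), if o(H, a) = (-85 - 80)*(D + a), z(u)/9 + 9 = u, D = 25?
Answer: I*√6371 ≈ 79.819*I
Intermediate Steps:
z(u) = -81 + 9*u
o(H, a) = -4125 - 165*a (o(H, a) = (-85 - 80)*(25 + a) = -165*(25 + a) = -4125 - 165*a)
√(-23036 + o(K(15), z(-5))) = √(-23036 + (-4125 - 165*(-81 + 9*(-5)))) = √(-23036 + (-4125 - 165*(-81 - 45))) = √(-23036 + (-4125 - 165*(-126))) = √(-23036 + (-4125 + 20790)) = √(-23036 + 16665) = √(-6371) = I*√6371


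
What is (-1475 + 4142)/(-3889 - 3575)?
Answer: -889/2488 ≈ -0.35732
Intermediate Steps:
(-1475 + 4142)/(-3889 - 3575) = 2667/(-7464) = 2667*(-1/7464) = -889/2488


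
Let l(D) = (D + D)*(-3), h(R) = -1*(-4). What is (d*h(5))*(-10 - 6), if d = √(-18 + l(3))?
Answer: -384*I ≈ -384.0*I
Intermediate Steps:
h(R) = 4
l(D) = -6*D (l(D) = (2*D)*(-3) = -6*D)
d = 6*I (d = √(-18 - 6*3) = √(-18 - 18) = √(-36) = 6*I ≈ 6.0*I)
(d*h(5))*(-10 - 6) = ((6*I)*4)*(-10 - 6) = (24*I)*(-16) = -384*I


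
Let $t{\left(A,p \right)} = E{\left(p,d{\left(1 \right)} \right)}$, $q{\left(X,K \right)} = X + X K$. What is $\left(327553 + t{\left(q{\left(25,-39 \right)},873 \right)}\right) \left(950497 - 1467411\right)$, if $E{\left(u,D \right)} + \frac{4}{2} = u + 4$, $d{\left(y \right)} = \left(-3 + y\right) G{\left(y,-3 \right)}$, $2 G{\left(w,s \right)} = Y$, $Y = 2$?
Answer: $-169769031192$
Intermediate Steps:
$G{\left(w,s \right)} = 1$ ($G{\left(w,s \right)} = \frac{1}{2} \cdot 2 = 1$)
$d{\left(y \right)} = -3 + y$ ($d{\left(y \right)} = \left(-3 + y\right) 1 = -3 + y$)
$E{\left(u,D \right)} = 2 + u$ ($E{\left(u,D \right)} = -2 + \left(u + 4\right) = -2 + \left(4 + u\right) = 2 + u$)
$q{\left(X,K \right)} = X + K X$
$t{\left(A,p \right)} = 2 + p$
$\left(327553 + t{\left(q{\left(25,-39 \right)},873 \right)}\right) \left(950497 - 1467411\right) = \left(327553 + \left(2 + 873\right)\right) \left(950497 - 1467411\right) = \left(327553 + 875\right) \left(-516914\right) = 328428 \left(-516914\right) = -169769031192$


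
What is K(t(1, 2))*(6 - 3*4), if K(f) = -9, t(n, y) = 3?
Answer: 54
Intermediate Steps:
K(t(1, 2))*(6 - 3*4) = -9*(6 - 3*4) = -9*(6 - 12) = -9*(-6) = 54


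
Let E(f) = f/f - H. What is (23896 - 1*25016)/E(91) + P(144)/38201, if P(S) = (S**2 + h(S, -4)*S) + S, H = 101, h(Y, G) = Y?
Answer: 2347336/191005 ≈ 12.289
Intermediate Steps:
P(S) = S + 2*S**2 (P(S) = (S**2 + S*S) + S = (S**2 + S**2) + S = 2*S**2 + S = S + 2*S**2)
E(f) = -100 (E(f) = f/f - 1*101 = 1 - 101 = -100)
(23896 - 1*25016)/E(91) + P(144)/38201 = (23896 - 1*25016)/(-100) + (144*(1 + 2*144))/38201 = (23896 - 25016)*(-1/100) + (144*(1 + 288))*(1/38201) = -1120*(-1/100) + (144*289)*(1/38201) = 56/5 + 41616*(1/38201) = 56/5 + 41616/38201 = 2347336/191005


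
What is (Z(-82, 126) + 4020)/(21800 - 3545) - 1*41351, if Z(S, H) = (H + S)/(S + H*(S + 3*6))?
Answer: -3074538609427/74352615 ≈ -41351.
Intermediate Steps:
Z(S, H) = (H + S)/(S + H*(18 + S)) (Z(S, H) = (H + S)/(S + H*(S + 18)) = (H + S)/(S + H*(18 + S)))
(Z(-82, 126) + 4020)/(21800 - 3545) - 1*41351 = ((126 - 82)/(-82 + 18*126 + 126*(-82)) + 4020)/(21800 - 3545) - 1*41351 = (44/(-82 + 2268 - 10332) + 4020)/18255 - 41351 = (44/(-8146) + 4020)*(1/18255) - 41351 = (-1/8146*44 + 4020)*(1/18255) - 41351 = (-22/4073 + 4020)*(1/18255) - 41351 = (16373438/4073)*(1/18255) - 41351 = 16373438/74352615 - 41351 = -3074538609427/74352615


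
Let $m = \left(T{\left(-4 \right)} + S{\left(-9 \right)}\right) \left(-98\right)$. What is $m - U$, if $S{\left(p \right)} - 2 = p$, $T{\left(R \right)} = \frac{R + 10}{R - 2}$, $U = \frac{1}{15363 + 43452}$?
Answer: $\frac{46110959}{58815} \approx 784.0$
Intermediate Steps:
$U = \frac{1}{58815} \approx 1.7002 \cdot 10^{-5}$
$T{\left(R \right)} = \frac{10 + R}{-2 + R}$
$S{\left(p \right)} = 2 + p$
$m = 784$ ($m = \left(\frac{10 - 4}{-2 - 4} + \left(2 - 9\right)\right) \left(-98\right) = \left(\frac{1}{-6} \cdot 6 - 7\right) \left(-98\right) = \left(\left(- \frac{1}{6}\right) 6 - 7\right) \left(-98\right) = \left(-1 - 7\right) \left(-98\right) = \left(-8\right) \left(-98\right) = 784$)
$m - U = 784 - \frac{1}{58815} = \frac{46110959}{58815}$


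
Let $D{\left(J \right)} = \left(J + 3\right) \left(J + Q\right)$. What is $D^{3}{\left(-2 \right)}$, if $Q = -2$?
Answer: $-64$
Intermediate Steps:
$D{\left(J \right)} = \left(-2 + J\right) \left(3 + J\right)$ ($D{\left(J \right)} = \left(J + 3\right) \left(J - 2\right) = \left(3 + J\right) \left(-2 + J\right) = \left(-2 + J\right) \left(3 + J\right)$)
$D^{3}{\left(-2 \right)} = \left(-6 - 2 + \left(-2\right)^{2}\right)^{3} = \left(-6 - 2 + 4\right)^{3} = \left(-4\right)^{3} = -64$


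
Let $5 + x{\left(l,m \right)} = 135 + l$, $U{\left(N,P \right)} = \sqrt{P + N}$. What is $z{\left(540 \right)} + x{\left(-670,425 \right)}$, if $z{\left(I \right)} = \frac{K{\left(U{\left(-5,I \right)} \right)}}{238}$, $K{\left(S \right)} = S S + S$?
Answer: $- \frac{127985}{238} + \frac{\sqrt{535}}{238} \approx -537.66$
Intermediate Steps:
$U{\left(N,P \right)} = \sqrt{N + P}$
$K{\left(S \right)} = S + S^{2}$ ($K{\left(S \right)} = S^{2} + S = S + S^{2}$)
$z{\left(I \right)} = \frac{\sqrt{-5 + I} \left(1 + \sqrt{-5 + I}\right)}{238}$
$x{\left(l,m \right)} = 130 + l$ ($x{\left(l,m \right)} = -5 + \left(135 + l\right) = 130 + l$)
$z{\left(540 \right)} + x{\left(-670,425 \right)} = \left(- \frac{5}{238} + \frac{1}{238} \cdot 540 + \frac{\sqrt{-5 + 540}}{238}\right) + \left(130 - 670\right) = \left(- \frac{5}{238} + \frac{270}{119} + \frac{\sqrt{535}}{238}\right) - 540 = \left(\frac{535}{238} + \frac{\sqrt{535}}{238}\right) - 540 = - \frac{127985}{238} + \frac{\sqrt{535}}{238}$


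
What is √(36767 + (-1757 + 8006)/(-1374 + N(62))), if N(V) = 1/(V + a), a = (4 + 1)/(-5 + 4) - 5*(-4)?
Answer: √411482315859422/105797 ≈ 191.74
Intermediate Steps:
a = 15 (a = 5/(-1) + 20 = 5*(-1) + 20 = -5 + 20 = 15)
N(V) = 1/(15 + V) (N(V) = 1/(V + 15) = 1/(15 + V))
√(36767 + (-1757 + 8006)/(-1374 + N(62))) = √(36767 + (-1757 + 8006)/(-1374 + 1/(15 + 62))) = √(36767 + 6249/(-1374 + 1/77)) = √(36767 + 6249/(-105797/77)) = √(36767 + 6249*(-77/105797)) = √(36767 - 481173/105797) = √(3889357126/105797) = √411482315859422/105797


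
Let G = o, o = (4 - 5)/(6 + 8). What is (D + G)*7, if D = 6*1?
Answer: 83/2 ≈ 41.500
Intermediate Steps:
D = 6
o = -1/14 ≈ -0.071429
G = -1/14 ≈ -0.071429
(D + G)*7 = (6 - 1/14)*7 = (83/14)*7 = 83/2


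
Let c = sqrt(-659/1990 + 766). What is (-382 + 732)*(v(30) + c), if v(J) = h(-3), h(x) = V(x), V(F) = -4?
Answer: -1400 + 35*sqrt(3032125190)/199 ≈ 8284.8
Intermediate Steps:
h(x) = -4
c = sqrt(3032125190)/1990 (c = sqrt(-659*1/1990 + 766) = sqrt(-659/1990 + 766) = sqrt(1523681/1990) = sqrt(3032125190)/1990 ≈ 27.671)
v(J) = -4
(-382 + 732)*(v(30) + c) = (-382 + 732)*(-4 + sqrt(3032125190)/1990) = 350*(-4 + sqrt(3032125190)/1990) = -1400 + 35*sqrt(3032125190)/199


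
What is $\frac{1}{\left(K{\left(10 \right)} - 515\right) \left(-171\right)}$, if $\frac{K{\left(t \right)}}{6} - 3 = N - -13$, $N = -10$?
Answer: $\frac{1}{81909} \approx 1.2209 \cdot 10^{-5}$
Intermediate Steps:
$K{\left(t \right)} = 36$ ($K{\left(t \right)} = 18 + 6 \left(-10 - -13\right) = 18 + 6 \left(-10 + 13\right) = 18 + 6 \cdot 3 = 18 + 18 = 36$)
$\frac{1}{\left(K{\left(10 \right)} - 515\right) \left(-171\right)} = \frac{1}{\left(36 - 515\right) \left(-171\right)} = \frac{1}{36 - 515} \left(- \frac{1}{171}\right) = \frac{1}{-479} \left(- \frac{1}{171}\right) = \left(- \frac{1}{479}\right) \left(- \frac{1}{171}\right) = \frac{1}{81909}$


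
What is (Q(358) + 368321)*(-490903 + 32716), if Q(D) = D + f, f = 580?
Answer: -169189673433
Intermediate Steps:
Q(D) = 580 + D (Q(D) = D + 580 = 580 + D)
(Q(358) + 368321)*(-490903 + 32716) = ((580 + 358) + 368321)*(-490903 + 32716) = (938 + 368321)*(-458187) = 369259*(-458187) = -169189673433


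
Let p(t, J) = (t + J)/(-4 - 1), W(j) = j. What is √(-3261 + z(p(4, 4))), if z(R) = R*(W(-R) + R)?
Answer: I*√3261 ≈ 57.105*I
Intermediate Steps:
p(t, J) = -J/5 - t/5 (p(t, J) = (J + t)/(-5) = (J + t)*(-⅕) = -J/5 - t/5)
z(R) = 0 (z(R) = R*(-R + R) = R*0 = 0)
√(-3261 + z(p(4, 4))) = √(-3261 + 0) = √(-3261) = I*√3261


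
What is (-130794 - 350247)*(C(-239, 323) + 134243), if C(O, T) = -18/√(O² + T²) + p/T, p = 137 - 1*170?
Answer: -20858157114696/323 + 4329369*√6458/16145 ≈ -6.4576e+10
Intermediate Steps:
p = -33 (p = 137 - 170 = -33)
C(O, T) = -33/T - 18/√(O² + T²) (C(O, T) = -18/√(O² + T²) - 33/T = -33/T - 18/√(O² + T²))
(-130794 - 350247)*(C(-239, 323) + 134243) = (-130794 - 350247)*((-33/323 - 18/√((-239)² + 323²)) + 134243) = -481041*((-33*1/323 - 18/√(57121 + 104329)) + 134243) = -481041*((-33/323 - 9*√6458/16145) + 134243) = -481041*(43360456/323 - 9*√6458/16145) = -20858157114696/323 + 4329369*√6458/16145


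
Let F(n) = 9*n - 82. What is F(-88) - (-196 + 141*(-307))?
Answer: 42609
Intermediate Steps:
F(n) = -82 + 9*n
F(-88) - (-196 + 141*(-307)) = (-82 + 9*(-88)) - (-196 + 141*(-307)) = (-82 - 792) - (-196 - 43287) = -874 - 1*(-43483) = -874 + 43483 = 42609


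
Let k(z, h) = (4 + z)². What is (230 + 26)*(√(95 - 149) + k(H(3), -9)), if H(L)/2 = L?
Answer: 25600 + 768*I*√6 ≈ 25600.0 + 1881.2*I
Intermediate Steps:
H(L) = 2*L
(230 + 26)*(√(95 - 149) + k(H(3), -9)) = (230 + 26)*(√(95 - 149) + (4 + 2*3)²) = 256*(√(-54) + (4 + 6)²) = 256*(3*I*√6 + 10²) = 256*(3*I*√6 + 100) = 256*(100 + 3*I*√6) = 25600 + 768*I*√6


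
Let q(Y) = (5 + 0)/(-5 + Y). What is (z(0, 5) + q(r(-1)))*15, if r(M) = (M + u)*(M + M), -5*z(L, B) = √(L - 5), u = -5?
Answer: 75/7 - 3*I*√5 ≈ 10.714 - 6.7082*I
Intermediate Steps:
z(L, B) = -√(-5 + L)/5 (z(L, B) = -√(L - 5)/5 = -√(-5 + L)/5)
r(M) = 2*M*(-5 + M) (r(M) = (M - 5)*(M + M) = (-5 + M)*(2*M) = 2*M*(-5 + M))
q(Y) = 5/(-5 + Y)
(z(0, 5) + q(r(-1)))*15 = (-√(-5 + 0)/5 + 5/(-5 + 2*(-1)*(-5 - 1)))*15 = (-I*√5/5 + 5/(-5 + 2*(-1)*(-6)))*15 = (-I*√5/5 + 5/(-5 + 12))*15 = (-I*√5/5 + 5/7)*15 = (5/7 - I*√5/5)*15 = 75/7 - 3*I*√5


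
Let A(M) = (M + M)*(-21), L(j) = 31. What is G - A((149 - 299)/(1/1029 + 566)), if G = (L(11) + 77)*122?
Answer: 1533483468/116483 ≈ 13165.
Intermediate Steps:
G = 13176 (G = (31 + 77)*122 = 108*122 = 13176)
A(M) = -42*M (A(M) = (2*M)*(-21) = -42*M)
G - A((149 - 299)/(1/1029 + 566)) = 13176 - (-42)*(149 - 299)/(1/1029 + 566) = 13176 - (-42)*(-150/(1/1029 + 566)) = 13176 - (-42)*(-150/582415/1029) = 13176 - (-42)*(-150*1029/582415) = 13176 - (-42)*(-30870)/116483 = 13176 - 1*1296540/116483 = 13176 - 1296540/116483 = 1533483468/116483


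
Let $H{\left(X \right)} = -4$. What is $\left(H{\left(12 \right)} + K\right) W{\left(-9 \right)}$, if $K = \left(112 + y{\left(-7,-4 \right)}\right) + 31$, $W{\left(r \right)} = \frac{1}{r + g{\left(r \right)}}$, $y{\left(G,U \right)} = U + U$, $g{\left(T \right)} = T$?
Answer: $- \frac{131}{18} \approx -7.2778$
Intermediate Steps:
$y{\left(G,U \right)} = 2 U$
$W{\left(r \right)} = \frac{1}{2 r}$ ($W{\left(r \right)} = \frac{1}{r + r} = \frac{1}{2 r}$)
$K = 135$ ($K = \left(112 + 2 \left(-4\right)\right) + 31 = \left(112 - 8\right) + 31 = 104 + 31 = 135$)
$\left(H{\left(12 \right)} + K\right) W{\left(-9 \right)} = \left(-4 + 135\right) \frac{1}{2 \left(-9\right)} = 131 \cdot \frac{1}{2} \left(- \frac{1}{9}\right) = 131 \left(- \frac{1}{18}\right) = - \frac{131}{18}$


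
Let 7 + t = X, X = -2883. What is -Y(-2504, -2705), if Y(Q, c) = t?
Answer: 2890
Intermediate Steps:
t = -2890 (t = -7 - 2883 = -2890)
Y(Q, c) = -2890
-Y(-2504, -2705) = -1*(-2890) = 2890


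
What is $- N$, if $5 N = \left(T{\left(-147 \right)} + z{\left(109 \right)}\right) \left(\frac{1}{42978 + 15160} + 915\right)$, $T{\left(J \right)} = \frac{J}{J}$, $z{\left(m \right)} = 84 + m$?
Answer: $- \frac{5160038287}{145345} \approx -35502.0$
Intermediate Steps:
$T{\left(J \right)} = 1$
$N = \frac{5160038287}{145345}$ ($N = \frac{\left(1 + \left(84 + 109\right)\right) \left(\frac{1}{42978 + 15160} + 915\right)}{5} = \frac{\left(1 + 193\right) \left(\frac{1}{58138} + 915\right)}{5} = \frac{194 \left(\frac{1}{58138} + 915\right)}{5} = \frac{194 \cdot \frac{53196271}{58138}}{5} = \frac{1}{5} \cdot \frac{5160038287}{29069} = \frac{5160038287}{145345} \approx 35502.0$)
$- N = \left(-1\right) \frac{5160038287}{145345} = - \frac{5160038287}{145345}$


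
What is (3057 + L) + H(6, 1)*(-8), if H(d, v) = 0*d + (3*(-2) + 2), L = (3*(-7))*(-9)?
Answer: 3278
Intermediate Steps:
L = 189 (L = -21*(-9) = 189)
H(d, v) = -4 (H(d, v) = 0 + (-6 + 2) = 0 - 4 = -4)
(3057 + L) + H(6, 1)*(-8) = (3057 + 189) - 4*(-8) = 3246 + 32 = 3278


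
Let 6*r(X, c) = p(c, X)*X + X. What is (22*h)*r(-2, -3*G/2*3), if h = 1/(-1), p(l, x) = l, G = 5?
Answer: -473/3 ≈ -157.67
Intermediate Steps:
h = -1
r(X, c) = X/6 + X*c/6 (r(X, c) = (c*X + X)/6 = (X*c + X)/6 = (X + X*c)/6 = X/6 + X*c/6)
(22*h)*r(-2, -3*G/2*3) = (22*(-1))*((⅙)*(-2)*(1 - 15/2*3)) = -11*(-2)*(1 - 15/2*3)/3 = -11*(-2)*(1 - 45/2)/3 = -11*(-2)*(-43)/(3*2) = -22*43/6 = -473/3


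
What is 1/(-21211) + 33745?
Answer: 715765194/21211 ≈ 33745.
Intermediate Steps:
1/(-21211) + 33745 = -1/21211 + 33745 = 715765194/21211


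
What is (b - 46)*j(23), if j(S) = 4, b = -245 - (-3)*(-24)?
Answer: -1452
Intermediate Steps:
b = -317 (b = -245 - 1*72 = -245 - 72 = -317)
(b - 46)*j(23) = (-317 - 46)*4 = -363*4 = -1452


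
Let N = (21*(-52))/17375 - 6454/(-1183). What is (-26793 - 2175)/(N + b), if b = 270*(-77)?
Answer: 10632613875/7628925131 ≈ 1.3937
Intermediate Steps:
b = -20790
N = 15835202/2936375 (N = -1092*1/17375 - 6454*(-1/1183) = -1092/17375 + 922/169 = 15835202/2936375 ≈ 5.3928)
(-26793 - 2175)/(N + b) = (-26793 - 2175)/(15835202/2936375 - 20790) = -28968/(-61031401048/2936375) = -28968*(-2936375/61031401048) = 10632613875/7628925131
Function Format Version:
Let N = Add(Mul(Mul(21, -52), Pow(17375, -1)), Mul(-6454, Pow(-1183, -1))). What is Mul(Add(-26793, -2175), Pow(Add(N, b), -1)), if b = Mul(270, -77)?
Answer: Rational(10632613875, 7628925131) ≈ 1.3937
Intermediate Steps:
b = -20790
N = Rational(15835202, 2936375) (N = Add(Mul(-1092, Rational(1, 17375)), Mul(-6454, Rational(-1, 1183))) = Add(Rational(-1092, 17375), Rational(922, 169)) = Rational(15835202, 2936375) ≈ 5.3928)
Mul(Add(-26793, -2175), Pow(Add(N, b), -1)) = Mul(Add(-26793, -2175), Pow(Add(Rational(15835202, 2936375), -20790), -1)) = Mul(-28968, Pow(Rational(-61031401048, 2936375), -1)) = Mul(-28968, Rational(-2936375, 61031401048)) = Rational(10632613875, 7628925131)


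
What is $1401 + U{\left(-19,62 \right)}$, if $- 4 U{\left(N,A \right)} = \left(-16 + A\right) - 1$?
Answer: $\frac{5559}{4} \approx 1389.8$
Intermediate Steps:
$U{\left(N,A \right)} = \frac{17}{4} - \frac{A}{4}$ ($U{\left(N,A \right)} = - \frac{\left(-16 + A\right) - 1}{4} = - \frac{-17 + A}{4} = \frac{17}{4} - \frac{A}{4}$)
$1401 + U{\left(-19,62 \right)} = 1401 + \left(\frac{17}{4} - \frac{31}{2}\right) = 1401 - \frac{45}{4} = \frac{5559}{4}$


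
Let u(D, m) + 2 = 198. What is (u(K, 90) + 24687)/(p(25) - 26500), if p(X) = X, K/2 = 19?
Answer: -24883/26475 ≈ -0.93987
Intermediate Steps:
K = 38 (K = 2*19 = 38)
u(D, m) = 196 (u(D, m) = -2 + 198 = 196)
(u(K, 90) + 24687)/(p(25) - 26500) = (196 + 24687)/(25 - 26500) = 24883/(-26475) = 24883*(-1/26475) = -24883/26475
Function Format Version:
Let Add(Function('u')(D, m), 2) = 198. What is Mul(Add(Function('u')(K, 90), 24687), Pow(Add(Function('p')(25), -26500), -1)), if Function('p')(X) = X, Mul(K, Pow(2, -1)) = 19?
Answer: Rational(-24883, 26475) ≈ -0.93987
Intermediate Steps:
K = 38 (K = Mul(2, 19) = 38)
Function('u')(D, m) = 196 (Function('u')(D, m) = Add(-2, 198) = 196)
Mul(Add(Function('u')(K, 90), 24687), Pow(Add(Function('p')(25), -26500), -1)) = Mul(Add(196, 24687), Pow(Add(25, -26500), -1)) = Mul(24883, Pow(-26475, -1)) = Mul(24883, Rational(-1, 26475)) = Rational(-24883, 26475)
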